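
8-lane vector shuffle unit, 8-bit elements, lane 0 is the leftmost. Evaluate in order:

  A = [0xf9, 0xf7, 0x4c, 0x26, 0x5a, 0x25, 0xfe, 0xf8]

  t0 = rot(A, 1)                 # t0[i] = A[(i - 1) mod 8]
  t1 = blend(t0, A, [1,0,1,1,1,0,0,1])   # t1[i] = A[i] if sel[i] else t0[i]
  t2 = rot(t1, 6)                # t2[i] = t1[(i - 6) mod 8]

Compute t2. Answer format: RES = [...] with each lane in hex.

→ t0 |f8|f9|f7|4c|26|5a|25|fe|
→ t1 |f9|f9|4c|26|5a|5a|25|f8|
→ t2 |4c|26|5a|5a|25|f8|f9|f9|

RES = [0x4c, 0x26, 0x5a, 0x5a, 0x25, 0xf8, 0xf9, 0xf9]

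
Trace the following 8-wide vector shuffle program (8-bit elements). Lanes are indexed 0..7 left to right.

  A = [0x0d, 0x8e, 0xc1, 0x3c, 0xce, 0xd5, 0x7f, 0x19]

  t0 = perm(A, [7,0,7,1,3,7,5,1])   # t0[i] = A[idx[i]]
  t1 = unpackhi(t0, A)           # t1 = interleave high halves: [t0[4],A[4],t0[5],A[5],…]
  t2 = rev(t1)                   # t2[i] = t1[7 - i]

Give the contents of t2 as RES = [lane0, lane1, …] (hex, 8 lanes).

  t0: 19 0d 19 8e 3c 19 d5 8e
  t1: 3c ce 19 d5 d5 7f 8e 19
  t2: 19 8e 7f d5 d5 19 ce 3c

RES = [0x19, 0x8e, 0x7f, 0xd5, 0xd5, 0x19, 0xce, 0x3c]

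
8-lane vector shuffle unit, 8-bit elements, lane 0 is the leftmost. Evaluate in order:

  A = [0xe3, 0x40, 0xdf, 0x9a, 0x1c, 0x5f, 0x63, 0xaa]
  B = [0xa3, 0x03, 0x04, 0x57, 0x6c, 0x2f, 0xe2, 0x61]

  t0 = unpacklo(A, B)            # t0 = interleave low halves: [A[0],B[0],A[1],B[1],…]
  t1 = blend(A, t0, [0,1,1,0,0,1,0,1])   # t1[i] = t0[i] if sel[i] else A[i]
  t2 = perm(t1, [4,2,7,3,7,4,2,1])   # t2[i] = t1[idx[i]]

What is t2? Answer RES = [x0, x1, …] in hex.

t0 = [0xe3, 0xa3, 0x40, 0x03, 0xdf, 0x04, 0x9a, 0x57]
t1 = [0xe3, 0xa3, 0x40, 0x9a, 0x1c, 0x04, 0x63, 0x57]
t2 = [0x1c, 0x40, 0x57, 0x9a, 0x57, 0x1c, 0x40, 0xa3]

RES = [0x1c, 0x40, 0x57, 0x9a, 0x57, 0x1c, 0x40, 0xa3]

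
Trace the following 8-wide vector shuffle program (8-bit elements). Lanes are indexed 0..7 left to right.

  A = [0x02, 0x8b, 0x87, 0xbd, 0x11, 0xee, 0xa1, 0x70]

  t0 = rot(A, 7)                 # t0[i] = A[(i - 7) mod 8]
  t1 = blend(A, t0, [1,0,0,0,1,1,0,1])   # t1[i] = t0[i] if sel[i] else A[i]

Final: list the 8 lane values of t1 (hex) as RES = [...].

  t0: 8b 87 bd 11 ee a1 70 02
  t1: 8b 8b 87 bd ee a1 a1 02

RES = [ 0x8b  0x8b  0x87  0xbd  0xee  0xa1  0xa1  0x02 ]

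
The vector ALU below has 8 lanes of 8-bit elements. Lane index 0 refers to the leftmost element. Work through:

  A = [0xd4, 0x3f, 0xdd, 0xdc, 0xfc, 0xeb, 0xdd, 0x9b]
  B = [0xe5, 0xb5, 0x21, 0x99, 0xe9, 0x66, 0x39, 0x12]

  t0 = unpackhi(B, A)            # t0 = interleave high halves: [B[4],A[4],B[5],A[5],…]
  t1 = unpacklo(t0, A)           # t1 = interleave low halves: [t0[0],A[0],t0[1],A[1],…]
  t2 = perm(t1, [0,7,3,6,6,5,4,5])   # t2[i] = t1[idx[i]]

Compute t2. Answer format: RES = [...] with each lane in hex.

t0 = [0xe9, 0xfc, 0x66, 0xeb, 0x39, 0xdd, 0x12, 0x9b]
t1 = [0xe9, 0xd4, 0xfc, 0x3f, 0x66, 0xdd, 0xeb, 0xdc]
t2 = [0xe9, 0xdc, 0x3f, 0xeb, 0xeb, 0xdd, 0x66, 0xdd]

RES = [ 0xe9  0xdc  0x3f  0xeb  0xeb  0xdd  0x66  0xdd ]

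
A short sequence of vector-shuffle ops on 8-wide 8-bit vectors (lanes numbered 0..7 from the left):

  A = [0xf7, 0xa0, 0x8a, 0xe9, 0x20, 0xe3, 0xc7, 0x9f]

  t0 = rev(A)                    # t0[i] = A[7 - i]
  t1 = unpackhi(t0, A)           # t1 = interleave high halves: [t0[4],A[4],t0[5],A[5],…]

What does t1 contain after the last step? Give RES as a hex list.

RES = [ 0xe9  0x20  0x8a  0xe3  0xa0  0xc7  0xf7  0x9f ]

→ t0 |9f|c7|e3|20|e9|8a|a0|f7|
→ t1 |e9|20|8a|e3|a0|c7|f7|9f|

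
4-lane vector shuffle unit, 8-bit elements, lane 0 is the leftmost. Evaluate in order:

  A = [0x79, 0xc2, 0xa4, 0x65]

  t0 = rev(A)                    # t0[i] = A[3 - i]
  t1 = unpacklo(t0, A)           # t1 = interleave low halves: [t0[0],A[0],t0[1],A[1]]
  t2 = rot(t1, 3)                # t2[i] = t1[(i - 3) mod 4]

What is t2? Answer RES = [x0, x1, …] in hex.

t0 = [0x65, 0xa4, 0xc2, 0x79]
t1 = [0x65, 0x79, 0xa4, 0xc2]
t2 = [0x79, 0xa4, 0xc2, 0x65]

RES = [0x79, 0xa4, 0xc2, 0x65]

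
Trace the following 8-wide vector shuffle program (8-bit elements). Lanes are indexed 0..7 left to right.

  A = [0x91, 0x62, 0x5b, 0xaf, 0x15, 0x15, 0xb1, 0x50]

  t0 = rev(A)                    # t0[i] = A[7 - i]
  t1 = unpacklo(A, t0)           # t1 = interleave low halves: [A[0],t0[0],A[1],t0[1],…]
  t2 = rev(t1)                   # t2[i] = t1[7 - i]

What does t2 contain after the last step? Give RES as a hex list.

→ t0 |50|b1|15|15|af|5b|62|91|
→ t1 |91|50|62|b1|5b|15|af|15|
→ t2 |15|af|15|5b|b1|62|50|91|

RES = [ 0x15  0xaf  0x15  0x5b  0xb1  0x62  0x50  0x91 ]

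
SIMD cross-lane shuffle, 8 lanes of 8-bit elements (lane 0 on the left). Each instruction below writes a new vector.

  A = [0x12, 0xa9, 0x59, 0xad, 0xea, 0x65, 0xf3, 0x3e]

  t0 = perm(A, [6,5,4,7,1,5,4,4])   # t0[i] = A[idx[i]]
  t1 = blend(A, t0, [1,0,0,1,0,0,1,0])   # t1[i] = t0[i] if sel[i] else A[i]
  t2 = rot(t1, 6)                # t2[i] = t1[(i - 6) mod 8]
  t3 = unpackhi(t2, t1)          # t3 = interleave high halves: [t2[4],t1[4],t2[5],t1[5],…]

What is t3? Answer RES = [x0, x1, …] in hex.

RES = [0xea, 0xea, 0x3e, 0x65, 0xf3, 0xea, 0xa9, 0x3e]

t0 = [0xf3, 0x65, 0xea, 0x3e, 0xa9, 0x65, 0xea, 0xea]
t1 = [0xf3, 0xa9, 0x59, 0x3e, 0xea, 0x65, 0xea, 0x3e]
t2 = [0x59, 0x3e, 0xea, 0x65, 0xea, 0x3e, 0xf3, 0xa9]
t3 = [0xea, 0xea, 0x3e, 0x65, 0xf3, 0xea, 0xa9, 0x3e]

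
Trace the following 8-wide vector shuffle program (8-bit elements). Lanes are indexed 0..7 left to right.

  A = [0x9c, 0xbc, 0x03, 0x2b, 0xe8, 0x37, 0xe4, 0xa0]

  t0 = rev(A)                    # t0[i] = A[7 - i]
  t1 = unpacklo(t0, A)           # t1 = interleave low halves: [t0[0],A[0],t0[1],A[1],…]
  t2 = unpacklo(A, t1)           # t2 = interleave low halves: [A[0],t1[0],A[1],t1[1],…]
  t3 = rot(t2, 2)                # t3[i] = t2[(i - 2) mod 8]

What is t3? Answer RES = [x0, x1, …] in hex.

RES = [ 0x2b  0xbc  0x9c  0xa0  0xbc  0x9c  0x03  0xe4 ]

  t0: a0 e4 37 e8 2b 03 bc 9c
  t1: a0 9c e4 bc 37 03 e8 2b
  t2: 9c a0 bc 9c 03 e4 2b bc
  t3: 2b bc 9c a0 bc 9c 03 e4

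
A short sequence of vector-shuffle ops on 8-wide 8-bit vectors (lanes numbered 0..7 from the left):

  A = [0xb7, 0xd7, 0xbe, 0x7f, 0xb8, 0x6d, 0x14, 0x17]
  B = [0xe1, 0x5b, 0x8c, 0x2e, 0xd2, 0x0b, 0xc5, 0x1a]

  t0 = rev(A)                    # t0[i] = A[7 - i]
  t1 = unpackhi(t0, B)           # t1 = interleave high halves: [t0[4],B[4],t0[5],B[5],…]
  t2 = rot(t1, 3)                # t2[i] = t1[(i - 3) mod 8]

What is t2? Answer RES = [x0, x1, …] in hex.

t0 = [0x17, 0x14, 0x6d, 0xb8, 0x7f, 0xbe, 0xd7, 0xb7]
t1 = [0x7f, 0xd2, 0xbe, 0x0b, 0xd7, 0xc5, 0xb7, 0x1a]
t2 = [0xc5, 0xb7, 0x1a, 0x7f, 0xd2, 0xbe, 0x0b, 0xd7]

RES = [0xc5, 0xb7, 0x1a, 0x7f, 0xd2, 0xbe, 0x0b, 0xd7]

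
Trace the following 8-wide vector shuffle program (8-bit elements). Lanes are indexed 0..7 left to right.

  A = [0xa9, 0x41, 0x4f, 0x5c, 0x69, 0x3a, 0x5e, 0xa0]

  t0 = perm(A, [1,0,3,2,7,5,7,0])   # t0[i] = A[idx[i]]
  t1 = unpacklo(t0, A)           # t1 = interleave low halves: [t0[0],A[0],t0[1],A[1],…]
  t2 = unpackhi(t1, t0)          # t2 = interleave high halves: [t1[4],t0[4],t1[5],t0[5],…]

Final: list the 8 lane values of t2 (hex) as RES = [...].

  t0: 41 a9 5c 4f a0 3a a0 a9
  t1: 41 a9 a9 41 5c 4f 4f 5c
  t2: 5c a0 4f 3a 4f a0 5c a9

RES = [ 0x5c  0xa0  0x4f  0x3a  0x4f  0xa0  0x5c  0xa9 ]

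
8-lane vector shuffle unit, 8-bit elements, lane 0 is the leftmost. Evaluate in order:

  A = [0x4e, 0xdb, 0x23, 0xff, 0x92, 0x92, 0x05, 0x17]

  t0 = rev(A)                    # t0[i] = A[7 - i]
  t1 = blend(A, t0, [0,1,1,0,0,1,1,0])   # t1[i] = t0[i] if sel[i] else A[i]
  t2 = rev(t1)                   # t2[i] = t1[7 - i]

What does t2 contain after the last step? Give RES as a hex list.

RES = [0x17, 0xdb, 0x23, 0x92, 0xff, 0x92, 0x05, 0x4e]

t0 = [0x17, 0x05, 0x92, 0x92, 0xff, 0x23, 0xdb, 0x4e]
t1 = [0x4e, 0x05, 0x92, 0xff, 0x92, 0x23, 0xdb, 0x17]
t2 = [0x17, 0xdb, 0x23, 0x92, 0xff, 0x92, 0x05, 0x4e]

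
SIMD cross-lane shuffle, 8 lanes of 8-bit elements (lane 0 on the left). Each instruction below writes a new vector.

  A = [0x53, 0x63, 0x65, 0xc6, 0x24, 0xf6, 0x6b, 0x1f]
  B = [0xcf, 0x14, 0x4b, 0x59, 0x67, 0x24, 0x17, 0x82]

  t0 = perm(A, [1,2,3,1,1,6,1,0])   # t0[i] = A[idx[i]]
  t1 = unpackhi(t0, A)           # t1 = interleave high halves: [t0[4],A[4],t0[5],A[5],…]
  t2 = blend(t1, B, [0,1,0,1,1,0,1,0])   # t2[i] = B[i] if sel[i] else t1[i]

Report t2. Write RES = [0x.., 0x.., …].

RES = [ 0x63  0x14  0x6b  0x59  0x67  0x6b  0x17  0x1f ]

  t0: 63 65 c6 63 63 6b 63 53
  t1: 63 24 6b f6 63 6b 53 1f
  t2: 63 14 6b 59 67 6b 17 1f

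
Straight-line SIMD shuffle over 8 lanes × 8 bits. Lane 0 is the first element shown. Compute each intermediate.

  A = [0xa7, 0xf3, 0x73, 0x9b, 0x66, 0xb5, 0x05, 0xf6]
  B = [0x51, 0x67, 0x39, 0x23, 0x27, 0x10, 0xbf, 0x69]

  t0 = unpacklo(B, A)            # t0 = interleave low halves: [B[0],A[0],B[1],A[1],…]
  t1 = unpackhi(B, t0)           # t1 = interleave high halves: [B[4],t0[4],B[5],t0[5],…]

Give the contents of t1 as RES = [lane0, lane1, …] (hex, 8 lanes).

→ t0 |51|a7|67|f3|39|73|23|9b|
→ t1 |27|39|10|73|bf|23|69|9b|

RES = [0x27, 0x39, 0x10, 0x73, 0xbf, 0x23, 0x69, 0x9b]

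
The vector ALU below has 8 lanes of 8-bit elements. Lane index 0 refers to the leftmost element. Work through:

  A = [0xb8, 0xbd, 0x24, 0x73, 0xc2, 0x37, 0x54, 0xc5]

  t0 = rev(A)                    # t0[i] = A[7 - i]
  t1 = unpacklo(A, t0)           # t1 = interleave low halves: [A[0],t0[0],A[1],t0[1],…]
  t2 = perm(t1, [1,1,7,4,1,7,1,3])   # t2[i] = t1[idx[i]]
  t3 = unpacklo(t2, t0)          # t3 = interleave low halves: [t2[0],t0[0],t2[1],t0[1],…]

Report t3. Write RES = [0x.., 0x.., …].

RES = [0xc5, 0xc5, 0xc5, 0x54, 0xc2, 0x37, 0x24, 0xc2]

  t0: c5 54 37 c2 73 24 bd b8
  t1: b8 c5 bd 54 24 37 73 c2
  t2: c5 c5 c2 24 c5 c2 c5 54
  t3: c5 c5 c5 54 c2 37 24 c2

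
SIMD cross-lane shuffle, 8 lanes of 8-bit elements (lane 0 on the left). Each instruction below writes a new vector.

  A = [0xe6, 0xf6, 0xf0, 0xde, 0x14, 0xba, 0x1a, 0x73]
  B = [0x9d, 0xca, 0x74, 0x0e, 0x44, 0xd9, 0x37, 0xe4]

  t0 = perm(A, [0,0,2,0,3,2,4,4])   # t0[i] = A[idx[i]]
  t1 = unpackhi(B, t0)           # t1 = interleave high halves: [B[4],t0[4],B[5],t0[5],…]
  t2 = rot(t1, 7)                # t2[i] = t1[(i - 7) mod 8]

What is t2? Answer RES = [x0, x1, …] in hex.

RES = [0xde, 0xd9, 0xf0, 0x37, 0x14, 0xe4, 0x14, 0x44]

t0 = [0xe6, 0xe6, 0xf0, 0xe6, 0xde, 0xf0, 0x14, 0x14]
t1 = [0x44, 0xde, 0xd9, 0xf0, 0x37, 0x14, 0xe4, 0x14]
t2 = [0xde, 0xd9, 0xf0, 0x37, 0x14, 0xe4, 0x14, 0x44]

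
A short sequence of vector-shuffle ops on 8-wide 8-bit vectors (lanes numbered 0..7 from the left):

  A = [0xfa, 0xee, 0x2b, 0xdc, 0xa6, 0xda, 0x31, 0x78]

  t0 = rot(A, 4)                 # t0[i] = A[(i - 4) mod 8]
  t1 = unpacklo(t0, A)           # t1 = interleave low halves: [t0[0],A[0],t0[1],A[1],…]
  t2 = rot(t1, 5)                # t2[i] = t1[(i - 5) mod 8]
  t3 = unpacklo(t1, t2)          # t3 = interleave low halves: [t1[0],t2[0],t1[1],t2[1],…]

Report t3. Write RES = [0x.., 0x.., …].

→ t0 |a6|da|31|78|fa|ee|2b|dc|
→ t1 |a6|fa|da|ee|31|2b|78|dc|
→ t2 |ee|31|2b|78|dc|a6|fa|da|
→ t3 |a6|ee|fa|31|da|2b|ee|78|

RES = [ 0xa6  0xee  0xfa  0x31  0xda  0x2b  0xee  0x78 ]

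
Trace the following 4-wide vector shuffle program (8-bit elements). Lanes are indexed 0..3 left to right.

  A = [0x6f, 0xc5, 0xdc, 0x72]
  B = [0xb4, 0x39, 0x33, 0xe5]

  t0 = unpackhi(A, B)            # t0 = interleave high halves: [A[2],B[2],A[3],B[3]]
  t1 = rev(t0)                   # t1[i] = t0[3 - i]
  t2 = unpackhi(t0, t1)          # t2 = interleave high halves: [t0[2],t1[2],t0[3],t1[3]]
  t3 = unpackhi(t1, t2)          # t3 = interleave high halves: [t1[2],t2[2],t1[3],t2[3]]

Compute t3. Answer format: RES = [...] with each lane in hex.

t0 = [0xdc, 0x33, 0x72, 0xe5]
t1 = [0xe5, 0x72, 0x33, 0xdc]
t2 = [0x72, 0x33, 0xe5, 0xdc]
t3 = [0x33, 0xe5, 0xdc, 0xdc]

RES = [0x33, 0xe5, 0xdc, 0xdc]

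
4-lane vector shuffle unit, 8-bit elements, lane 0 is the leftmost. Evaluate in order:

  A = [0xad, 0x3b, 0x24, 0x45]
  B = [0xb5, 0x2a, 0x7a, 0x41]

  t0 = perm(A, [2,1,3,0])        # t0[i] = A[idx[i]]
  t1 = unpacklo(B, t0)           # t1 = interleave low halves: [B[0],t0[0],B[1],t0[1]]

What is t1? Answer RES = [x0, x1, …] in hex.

RES = [ 0xb5  0x24  0x2a  0x3b ]

→ t0 |24|3b|45|ad|
→ t1 |b5|24|2a|3b|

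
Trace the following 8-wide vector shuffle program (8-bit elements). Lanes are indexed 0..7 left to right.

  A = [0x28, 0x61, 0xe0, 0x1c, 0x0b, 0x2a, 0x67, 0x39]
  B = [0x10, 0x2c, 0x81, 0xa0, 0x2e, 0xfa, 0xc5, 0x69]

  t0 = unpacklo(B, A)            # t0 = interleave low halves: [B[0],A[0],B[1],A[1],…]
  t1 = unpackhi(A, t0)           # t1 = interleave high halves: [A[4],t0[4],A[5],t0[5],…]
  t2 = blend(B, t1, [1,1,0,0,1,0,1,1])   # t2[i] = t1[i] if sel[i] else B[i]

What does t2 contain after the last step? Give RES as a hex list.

→ t0 |10|28|2c|61|81|e0|a0|1c|
→ t1 |0b|81|2a|e0|67|a0|39|1c|
→ t2 |0b|81|81|a0|67|fa|39|1c|

RES = [0x0b, 0x81, 0x81, 0xa0, 0x67, 0xfa, 0x39, 0x1c]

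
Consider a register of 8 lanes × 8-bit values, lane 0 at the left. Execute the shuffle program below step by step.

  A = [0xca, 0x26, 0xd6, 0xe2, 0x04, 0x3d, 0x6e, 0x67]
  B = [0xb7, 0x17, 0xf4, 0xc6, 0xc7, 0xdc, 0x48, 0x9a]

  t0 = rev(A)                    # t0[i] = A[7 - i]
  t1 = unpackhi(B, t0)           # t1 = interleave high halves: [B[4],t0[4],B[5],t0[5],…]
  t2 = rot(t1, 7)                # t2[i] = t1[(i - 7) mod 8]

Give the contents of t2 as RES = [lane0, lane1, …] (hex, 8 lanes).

  t0: 67 6e 3d 04 e2 d6 26 ca
  t1: c7 e2 dc d6 48 26 9a ca
  t2: e2 dc d6 48 26 9a ca c7

RES = [0xe2, 0xdc, 0xd6, 0x48, 0x26, 0x9a, 0xca, 0xc7]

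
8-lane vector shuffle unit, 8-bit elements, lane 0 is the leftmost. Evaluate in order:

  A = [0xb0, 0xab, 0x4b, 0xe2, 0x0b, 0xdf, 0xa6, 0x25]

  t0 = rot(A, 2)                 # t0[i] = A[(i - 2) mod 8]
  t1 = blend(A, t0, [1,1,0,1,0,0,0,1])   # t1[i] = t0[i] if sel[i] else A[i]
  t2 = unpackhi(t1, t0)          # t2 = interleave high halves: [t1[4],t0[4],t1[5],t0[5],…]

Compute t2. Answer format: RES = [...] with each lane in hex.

RES = [0x0b, 0x4b, 0xdf, 0xe2, 0xa6, 0x0b, 0xdf, 0xdf]

t0 = [0xa6, 0x25, 0xb0, 0xab, 0x4b, 0xe2, 0x0b, 0xdf]
t1 = [0xa6, 0x25, 0x4b, 0xab, 0x0b, 0xdf, 0xa6, 0xdf]
t2 = [0x0b, 0x4b, 0xdf, 0xe2, 0xa6, 0x0b, 0xdf, 0xdf]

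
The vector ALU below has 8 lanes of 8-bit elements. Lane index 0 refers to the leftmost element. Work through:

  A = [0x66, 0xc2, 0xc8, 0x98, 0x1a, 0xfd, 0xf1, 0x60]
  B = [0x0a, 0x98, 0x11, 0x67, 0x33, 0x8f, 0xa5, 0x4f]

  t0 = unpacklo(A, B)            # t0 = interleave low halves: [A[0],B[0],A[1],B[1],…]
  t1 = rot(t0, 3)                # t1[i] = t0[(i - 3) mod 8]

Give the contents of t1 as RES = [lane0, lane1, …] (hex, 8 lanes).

RES = [ 0x11  0x98  0x67  0x66  0x0a  0xc2  0x98  0xc8 ]

t0 = [0x66, 0x0a, 0xc2, 0x98, 0xc8, 0x11, 0x98, 0x67]
t1 = [0x11, 0x98, 0x67, 0x66, 0x0a, 0xc2, 0x98, 0xc8]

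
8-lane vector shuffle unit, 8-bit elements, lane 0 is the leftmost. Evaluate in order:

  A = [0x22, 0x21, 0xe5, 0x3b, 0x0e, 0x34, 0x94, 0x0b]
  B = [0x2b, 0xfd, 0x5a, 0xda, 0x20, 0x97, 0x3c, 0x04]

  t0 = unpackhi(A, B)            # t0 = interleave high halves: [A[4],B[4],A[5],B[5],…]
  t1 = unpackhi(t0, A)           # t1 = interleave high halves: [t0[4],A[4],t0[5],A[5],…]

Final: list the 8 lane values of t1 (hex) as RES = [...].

RES = [ 0x94  0x0e  0x3c  0x34  0x0b  0x94  0x04  0x0b ]

t0 = [0x0e, 0x20, 0x34, 0x97, 0x94, 0x3c, 0x0b, 0x04]
t1 = [0x94, 0x0e, 0x3c, 0x34, 0x0b, 0x94, 0x04, 0x0b]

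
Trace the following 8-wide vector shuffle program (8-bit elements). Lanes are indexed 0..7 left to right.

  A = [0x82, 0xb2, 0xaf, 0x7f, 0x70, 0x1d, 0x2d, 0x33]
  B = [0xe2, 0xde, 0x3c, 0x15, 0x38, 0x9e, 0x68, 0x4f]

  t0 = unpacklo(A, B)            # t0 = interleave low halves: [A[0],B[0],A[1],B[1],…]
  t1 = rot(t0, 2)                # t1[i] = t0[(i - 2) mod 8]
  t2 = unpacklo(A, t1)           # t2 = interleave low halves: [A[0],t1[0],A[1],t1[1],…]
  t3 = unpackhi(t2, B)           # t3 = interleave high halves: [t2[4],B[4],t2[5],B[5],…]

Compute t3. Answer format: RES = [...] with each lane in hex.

  t0: 82 e2 b2 de af 3c 7f 15
  t1: 7f 15 82 e2 b2 de af 3c
  t2: 82 7f b2 15 af 82 7f e2
  t3: af 38 82 9e 7f 68 e2 4f

RES = [0xaf, 0x38, 0x82, 0x9e, 0x7f, 0x68, 0xe2, 0x4f]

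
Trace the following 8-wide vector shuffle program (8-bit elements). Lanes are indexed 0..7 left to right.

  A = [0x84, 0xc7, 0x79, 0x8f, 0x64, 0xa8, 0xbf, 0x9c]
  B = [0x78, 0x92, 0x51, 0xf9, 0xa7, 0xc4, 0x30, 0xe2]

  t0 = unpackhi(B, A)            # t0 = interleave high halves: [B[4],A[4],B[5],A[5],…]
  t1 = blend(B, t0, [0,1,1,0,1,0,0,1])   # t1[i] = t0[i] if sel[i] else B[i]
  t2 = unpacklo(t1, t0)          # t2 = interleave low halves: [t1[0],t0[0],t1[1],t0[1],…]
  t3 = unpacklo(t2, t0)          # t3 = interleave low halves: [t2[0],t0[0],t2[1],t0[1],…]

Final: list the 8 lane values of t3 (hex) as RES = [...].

→ t0 |a7|64|c4|a8|30|bf|e2|9c|
→ t1 |78|64|c4|f9|30|c4|30|9c|
→ t2 |78|a7|64|64|c4|c4|f9|a8|
→ t3 |78|a7|a7|64|64|c4|64|a8|

RES = [0x78, 0xa7, 0xa7, 0x64, 0x64, 0xc4, 0x64, 0xa8]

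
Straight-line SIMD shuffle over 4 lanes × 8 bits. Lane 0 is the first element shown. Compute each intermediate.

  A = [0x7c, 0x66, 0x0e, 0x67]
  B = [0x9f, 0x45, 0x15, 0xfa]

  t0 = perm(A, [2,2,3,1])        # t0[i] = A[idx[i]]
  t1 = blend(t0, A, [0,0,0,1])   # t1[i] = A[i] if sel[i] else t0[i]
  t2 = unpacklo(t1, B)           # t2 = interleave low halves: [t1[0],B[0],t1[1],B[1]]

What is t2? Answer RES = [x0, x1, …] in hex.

RES = [ 0x0e  0x9f  0x0e  0x45 ]

  t0: 0e 0e 67 66
  t1: 0e 0e 67 67
  t2: 0e 9f 0e 45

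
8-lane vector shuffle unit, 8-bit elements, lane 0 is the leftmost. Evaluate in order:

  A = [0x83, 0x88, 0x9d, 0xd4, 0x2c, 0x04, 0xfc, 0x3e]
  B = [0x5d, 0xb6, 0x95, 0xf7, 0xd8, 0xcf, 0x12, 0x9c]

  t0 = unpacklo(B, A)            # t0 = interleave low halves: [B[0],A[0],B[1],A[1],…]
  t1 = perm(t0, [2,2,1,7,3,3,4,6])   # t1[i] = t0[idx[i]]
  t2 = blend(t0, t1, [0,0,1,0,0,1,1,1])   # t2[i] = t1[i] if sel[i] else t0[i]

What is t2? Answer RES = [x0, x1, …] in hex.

→ t0 |5d|83|b6|88|95|9d|f7|d4|
→ t1 |b6|b6|83|d4|88|88|95|f7|
→ t2 |5d|83|83|88|95|88|95|f7|

RES = [0x5d, 0x83, 0x83, 0x88, 0x95, 0x88, 0x95, 0xf7]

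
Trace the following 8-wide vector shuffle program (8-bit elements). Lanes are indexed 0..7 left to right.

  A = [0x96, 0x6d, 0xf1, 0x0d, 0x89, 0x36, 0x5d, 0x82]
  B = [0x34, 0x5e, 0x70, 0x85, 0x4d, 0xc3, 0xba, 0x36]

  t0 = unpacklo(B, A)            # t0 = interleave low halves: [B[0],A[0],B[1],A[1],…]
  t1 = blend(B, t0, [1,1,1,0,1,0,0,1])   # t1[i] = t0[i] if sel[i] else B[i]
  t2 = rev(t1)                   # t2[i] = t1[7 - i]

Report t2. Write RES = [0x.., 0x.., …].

→ t0 |34|96|5e|6d|70|f1|85|0d|
→ t1 |34|96|5e|85|70|c3|ba|0d|
→ t2 |0d|ba|c3|70|85|5e|96|34|

RES = [ 0x0d  0xba  0xc3  0x70  0x85  0x5e  0x96  0x34 ]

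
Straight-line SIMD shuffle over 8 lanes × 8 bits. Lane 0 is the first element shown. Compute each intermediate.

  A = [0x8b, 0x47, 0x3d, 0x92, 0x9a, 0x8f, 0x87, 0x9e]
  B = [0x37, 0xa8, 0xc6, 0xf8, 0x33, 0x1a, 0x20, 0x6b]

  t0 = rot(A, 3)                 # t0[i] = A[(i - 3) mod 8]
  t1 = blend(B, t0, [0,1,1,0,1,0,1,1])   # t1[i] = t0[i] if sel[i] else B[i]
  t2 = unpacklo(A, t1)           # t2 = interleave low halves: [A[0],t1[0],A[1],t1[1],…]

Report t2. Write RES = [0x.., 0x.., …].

→ t0 |8f|87|9e|8b|47|3d|92|9a|
→ t1 |37|87|9e|f8|47|1a|92|9a|
→ t2 |8b|37|47|87|3d|9e|92|f8|

RES = [ 0x8b  0x37  0x47  0x87  0x3d  0x9e  0x92  0xf8 ]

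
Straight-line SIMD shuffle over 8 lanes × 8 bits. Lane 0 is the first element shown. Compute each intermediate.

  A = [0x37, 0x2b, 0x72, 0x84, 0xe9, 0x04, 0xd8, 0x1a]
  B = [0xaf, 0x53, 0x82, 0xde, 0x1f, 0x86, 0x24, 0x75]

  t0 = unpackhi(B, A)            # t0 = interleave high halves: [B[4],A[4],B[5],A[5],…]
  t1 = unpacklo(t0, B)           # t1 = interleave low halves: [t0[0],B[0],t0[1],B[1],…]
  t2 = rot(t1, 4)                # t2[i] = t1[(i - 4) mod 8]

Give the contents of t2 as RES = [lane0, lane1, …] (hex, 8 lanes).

RES = [0x86, 0x82, 0x04, 0xde, 0x1f, 0xaf, 0xe9, 0x53]

t0 = [0x1f, 0xe9, 0x86, 0x04, 0x24, 0xd8, 0x75, 0x1a]
t1 = [0x1f, 0xaf, 0xe9, 0x53, 0x86, 0x82, 0x04, 0xde]
t2 = [0x86, 0x82, 0x04, 0xde, 0x1f, 0xaf, 0xe9, 0x53]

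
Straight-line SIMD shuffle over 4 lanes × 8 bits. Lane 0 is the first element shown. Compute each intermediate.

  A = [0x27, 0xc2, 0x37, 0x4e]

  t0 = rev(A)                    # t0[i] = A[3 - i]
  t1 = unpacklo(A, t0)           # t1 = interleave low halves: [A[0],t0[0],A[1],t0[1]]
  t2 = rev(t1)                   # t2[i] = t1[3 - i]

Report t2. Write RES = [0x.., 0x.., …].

  t0: 4e 37 c2 27
  t1: 27 4e c2 37
  t2: 37 c2 4e 27

RES = [0x37, 0xc2, 0x4e, 0x27]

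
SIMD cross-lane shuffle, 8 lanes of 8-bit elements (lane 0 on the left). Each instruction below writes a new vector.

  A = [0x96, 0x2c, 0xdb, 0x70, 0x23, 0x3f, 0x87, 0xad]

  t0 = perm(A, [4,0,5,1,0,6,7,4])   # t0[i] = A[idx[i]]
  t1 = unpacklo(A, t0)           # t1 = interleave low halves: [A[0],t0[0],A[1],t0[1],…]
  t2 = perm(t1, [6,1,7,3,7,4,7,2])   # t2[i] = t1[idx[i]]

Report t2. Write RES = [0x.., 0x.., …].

RES = [0x70, 0x23, 0x2c, 0x96, 0x2c, 0xdb, 0x2c, 0x2c]

→ t0 |23|96|3f|2c|96|87|ad|23|
→ t1 |96|23|2c|96|db|3f|70|2c|
→ t2 |70|23|2c|96|2c|db|2c|2c|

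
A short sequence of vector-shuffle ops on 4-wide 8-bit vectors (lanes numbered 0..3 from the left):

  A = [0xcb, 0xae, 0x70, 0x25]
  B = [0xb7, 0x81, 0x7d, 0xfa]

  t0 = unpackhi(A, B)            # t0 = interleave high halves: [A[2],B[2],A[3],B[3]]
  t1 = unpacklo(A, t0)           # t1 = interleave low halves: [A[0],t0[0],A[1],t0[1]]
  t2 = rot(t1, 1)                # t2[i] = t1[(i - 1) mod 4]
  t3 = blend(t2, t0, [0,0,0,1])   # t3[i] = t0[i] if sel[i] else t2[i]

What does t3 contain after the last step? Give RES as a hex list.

RES = [ 0x7d  0xcb  0x70  0xfa ]

t0 = [0x70, 0x7d, 0x25, 0xfa]
t1 = [0xcb, 0x70, 0xae, 0x7d]
t2 = [0x7d, 0xcb, 0x70, 0xae]
t3 = [0x7d, 0xcb, 0x70, 0xfa]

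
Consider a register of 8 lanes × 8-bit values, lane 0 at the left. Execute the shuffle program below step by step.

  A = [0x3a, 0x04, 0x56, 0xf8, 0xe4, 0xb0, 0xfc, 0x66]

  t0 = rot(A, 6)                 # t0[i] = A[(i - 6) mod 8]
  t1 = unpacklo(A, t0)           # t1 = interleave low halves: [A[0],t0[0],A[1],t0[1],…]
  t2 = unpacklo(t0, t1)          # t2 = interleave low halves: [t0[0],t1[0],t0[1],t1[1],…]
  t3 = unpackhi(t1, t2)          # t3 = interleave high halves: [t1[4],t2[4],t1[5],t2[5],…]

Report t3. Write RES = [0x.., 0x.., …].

RES = [ 0x56  0xe4  0xe4  0x04  0xf8  0xb0  0xb0  0xf8 ]

  t0: 56 f8 e4 b0 fc 66 3a 04
  t1: 3a 56 04 f8 56 e4 f8 b0
  t2: 56 3a f8 56 e4 04 b0 f8
  t3: 56 e4 e4 04 f8 b0 b0 f8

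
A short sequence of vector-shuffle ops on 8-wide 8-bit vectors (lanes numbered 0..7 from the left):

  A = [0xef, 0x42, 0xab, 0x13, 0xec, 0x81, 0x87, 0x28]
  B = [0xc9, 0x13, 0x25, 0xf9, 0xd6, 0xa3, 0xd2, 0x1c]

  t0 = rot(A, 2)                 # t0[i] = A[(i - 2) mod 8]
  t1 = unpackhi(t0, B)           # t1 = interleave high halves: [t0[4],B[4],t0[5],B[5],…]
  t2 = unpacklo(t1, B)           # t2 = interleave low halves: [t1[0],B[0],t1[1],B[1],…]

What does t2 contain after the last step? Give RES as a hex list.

→ t0 |87|28|ef|42|ab|13|ec|81|
→ t1 |ab|d6|13|a3|ec|d2|81|1c|
→ t2 |ab|c9|d6|13|13|25|a3|f9|

RES = [0xab, 0xc9, 0xd6, 0x13, 0x13, 0x25, 0xa3, 0xf9]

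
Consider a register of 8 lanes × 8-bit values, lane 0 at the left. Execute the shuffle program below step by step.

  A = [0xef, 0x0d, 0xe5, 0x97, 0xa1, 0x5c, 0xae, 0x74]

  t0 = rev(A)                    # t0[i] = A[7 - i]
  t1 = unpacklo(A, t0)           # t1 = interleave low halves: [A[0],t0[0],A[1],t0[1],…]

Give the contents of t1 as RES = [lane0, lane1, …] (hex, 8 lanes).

RES = [ 0xef  0x74  0x0d  0xae  0xe5  0x5c  0x97  0xa1 ]

t0 = [0x74, 0xae, 0x5c, 0xa1, 0x97, 0xe5, 0x0d, 0xef]
t1 = [0xef, 0x74, 0x0d, 0xae, 0xe5, 0x5c, 0x97, 0xa1]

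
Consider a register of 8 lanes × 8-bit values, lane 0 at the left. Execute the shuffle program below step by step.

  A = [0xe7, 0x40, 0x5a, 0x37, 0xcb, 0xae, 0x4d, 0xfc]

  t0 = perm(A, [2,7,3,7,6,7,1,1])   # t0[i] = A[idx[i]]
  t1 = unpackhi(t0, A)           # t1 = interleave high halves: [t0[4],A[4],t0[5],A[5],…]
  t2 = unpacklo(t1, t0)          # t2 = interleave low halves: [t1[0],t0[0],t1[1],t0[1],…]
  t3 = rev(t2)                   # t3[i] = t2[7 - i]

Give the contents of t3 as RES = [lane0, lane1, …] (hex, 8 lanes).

RES = [ 0xfc  0xae  0x37  0xfc  0xfc  0xcb  0x5a  0x4d ]

→ t0 |5a|fc|37|fc|4d|fc|40|40|
→ t1 |4d|cb|fc|ae|40|4d|40|fc|
→ t2 |4d|5a|cb|fc|fc|37|ae|fc|
→ t3 |fc|ae|37|fc|fc|cb|5a|4d|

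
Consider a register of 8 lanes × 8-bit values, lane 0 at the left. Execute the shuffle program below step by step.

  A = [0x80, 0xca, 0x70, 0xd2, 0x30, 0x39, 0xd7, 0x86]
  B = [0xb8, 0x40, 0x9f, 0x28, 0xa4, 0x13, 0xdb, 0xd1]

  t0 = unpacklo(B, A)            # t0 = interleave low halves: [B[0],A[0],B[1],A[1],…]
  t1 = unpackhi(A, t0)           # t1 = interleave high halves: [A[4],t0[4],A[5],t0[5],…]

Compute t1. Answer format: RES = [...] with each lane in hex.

  t0: b8 80 40 ca 9f 70 28 d2
  t1: 30 9f 39 70 d7 28 86 d2

RES = [ 0x30  0x9f  0x39  0x70  0xd7  0x28  0x86  0xd2 ]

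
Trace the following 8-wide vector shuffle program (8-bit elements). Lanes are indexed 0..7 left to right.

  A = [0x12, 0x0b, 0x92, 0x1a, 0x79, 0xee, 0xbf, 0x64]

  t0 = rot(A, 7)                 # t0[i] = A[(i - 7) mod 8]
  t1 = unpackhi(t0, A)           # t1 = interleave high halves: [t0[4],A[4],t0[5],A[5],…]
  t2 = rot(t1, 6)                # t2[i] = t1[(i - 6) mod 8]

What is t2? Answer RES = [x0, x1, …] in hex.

RES = [0xbf, 0xee, 0x64, 0xbf, 0x12, 0x64, 0xee, 0x79]

→ t0 |0b|92|1a|79|ee|bf|64|12|
→ t1 |ee|79|bf|ee|64|bf|12|64|
→ t2 |bf|ee|64|bf|12|64|ee|79|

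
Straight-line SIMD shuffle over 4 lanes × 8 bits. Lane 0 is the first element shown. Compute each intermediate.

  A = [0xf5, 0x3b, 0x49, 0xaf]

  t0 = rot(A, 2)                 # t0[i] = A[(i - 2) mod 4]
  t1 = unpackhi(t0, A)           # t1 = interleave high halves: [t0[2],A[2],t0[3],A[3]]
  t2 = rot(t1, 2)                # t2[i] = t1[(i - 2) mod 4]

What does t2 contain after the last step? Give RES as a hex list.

  t0: 49 af f5 3b
  t1: f5 49 3b af
  t2: 3b af f5 49

RES = [0x3b, 0xaf, 0xf5, 0x49]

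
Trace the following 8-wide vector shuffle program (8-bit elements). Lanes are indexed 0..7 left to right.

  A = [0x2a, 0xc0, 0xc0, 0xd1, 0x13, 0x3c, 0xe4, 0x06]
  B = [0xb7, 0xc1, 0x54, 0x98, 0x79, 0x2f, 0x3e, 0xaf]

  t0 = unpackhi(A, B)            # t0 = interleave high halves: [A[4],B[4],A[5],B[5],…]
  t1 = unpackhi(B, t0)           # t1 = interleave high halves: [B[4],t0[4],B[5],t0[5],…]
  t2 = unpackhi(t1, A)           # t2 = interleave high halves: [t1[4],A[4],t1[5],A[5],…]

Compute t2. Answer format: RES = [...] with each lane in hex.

→ t0 |13|79|3c|2f|e4|3e|06|af|
→ t1 |79|e4|2f|3e|3e|06|af|af|
→ t2 |3e|13|06|3c|af|e4|af|06|

RES = [ 0x3e  0x13  0x06  0x3c  0xaf  0xe4  0xaf  0x06 ]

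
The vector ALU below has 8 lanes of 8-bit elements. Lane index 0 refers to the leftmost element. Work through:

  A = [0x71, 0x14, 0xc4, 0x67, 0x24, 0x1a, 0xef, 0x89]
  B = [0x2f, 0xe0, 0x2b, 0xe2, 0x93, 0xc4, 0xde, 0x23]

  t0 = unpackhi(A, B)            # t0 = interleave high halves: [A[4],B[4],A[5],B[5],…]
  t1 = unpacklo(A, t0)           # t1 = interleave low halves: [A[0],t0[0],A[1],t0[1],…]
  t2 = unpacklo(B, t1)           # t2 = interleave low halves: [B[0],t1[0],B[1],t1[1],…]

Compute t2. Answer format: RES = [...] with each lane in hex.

RES = [0x2f, 0x71, 0xe0, 0x24, 0x2b, 0x14, 0xe2, 0x93]

→ t0 |24|93|1a|c4|ef|de|89|23|
→ t1 |71|24|14|93|c4|1a|67|c4|
→ t2 |2f|71|e0|24|2b|14|e2|93|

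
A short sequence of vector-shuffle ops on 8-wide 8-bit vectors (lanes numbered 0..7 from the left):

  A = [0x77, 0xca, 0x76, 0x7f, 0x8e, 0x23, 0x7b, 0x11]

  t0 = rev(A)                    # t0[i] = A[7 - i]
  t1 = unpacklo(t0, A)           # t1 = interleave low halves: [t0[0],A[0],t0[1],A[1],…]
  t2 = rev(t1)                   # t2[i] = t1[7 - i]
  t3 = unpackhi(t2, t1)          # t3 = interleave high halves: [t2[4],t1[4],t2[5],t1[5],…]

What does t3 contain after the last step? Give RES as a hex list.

  t0: 11 7b 23 8e 7f 76 ca 77
  t1: 11 77 7b ca 23 76 8e 7f
  t2: 7f 8e 76 23 ca 7b 77 11
  t3: ca 23 7b 76 77 8e 11 7f

RES = [0xca, 0x23, 0x7b, 0x76, 0x77, 0x8e, 0x11, 0x7f]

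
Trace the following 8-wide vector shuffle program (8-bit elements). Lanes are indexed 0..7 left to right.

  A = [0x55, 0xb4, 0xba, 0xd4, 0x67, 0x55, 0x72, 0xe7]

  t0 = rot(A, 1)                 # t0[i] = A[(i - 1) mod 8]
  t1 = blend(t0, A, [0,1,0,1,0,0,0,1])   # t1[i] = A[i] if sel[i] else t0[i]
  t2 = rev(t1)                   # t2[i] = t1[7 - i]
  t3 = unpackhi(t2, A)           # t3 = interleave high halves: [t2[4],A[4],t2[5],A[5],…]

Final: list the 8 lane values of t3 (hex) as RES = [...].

RES = [0xd4, 0x67, 0xb4, 0x55, 0xb4, 0x72, 0xe7, 0xe7]

  t0: e7 55 b4 ba d4 67 55 72
  t1: e7 b4 b4 d4 d4 67 55 e7
  t2: e7 55 67 d4 d4 b4 b4 e7
  t3: d4 67 b4 55 b4 72 e7 e7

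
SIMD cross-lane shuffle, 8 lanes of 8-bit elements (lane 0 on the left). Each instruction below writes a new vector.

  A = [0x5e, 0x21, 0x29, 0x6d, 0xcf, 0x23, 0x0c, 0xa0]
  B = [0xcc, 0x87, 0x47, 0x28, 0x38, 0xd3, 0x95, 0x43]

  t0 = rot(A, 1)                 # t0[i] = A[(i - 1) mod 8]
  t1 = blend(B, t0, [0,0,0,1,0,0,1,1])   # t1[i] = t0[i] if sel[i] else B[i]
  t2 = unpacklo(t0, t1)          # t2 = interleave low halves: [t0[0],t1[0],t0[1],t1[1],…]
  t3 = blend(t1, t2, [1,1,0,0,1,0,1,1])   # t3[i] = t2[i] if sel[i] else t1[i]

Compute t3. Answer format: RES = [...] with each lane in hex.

→ t0 |a0|5e|21|29|6d|cf|23|0c|
→ t1 |cc|87|47|29|38|d3|23|0c|
→ t2 |a0|cc|5e|87|21|47|29|29|
→ t3 |a0|cc|47|29|21|d3|29|29|

RES = [ 0xa0  0xcc  0x47  0x29  0x21  0xd3  0x29  0x29 ]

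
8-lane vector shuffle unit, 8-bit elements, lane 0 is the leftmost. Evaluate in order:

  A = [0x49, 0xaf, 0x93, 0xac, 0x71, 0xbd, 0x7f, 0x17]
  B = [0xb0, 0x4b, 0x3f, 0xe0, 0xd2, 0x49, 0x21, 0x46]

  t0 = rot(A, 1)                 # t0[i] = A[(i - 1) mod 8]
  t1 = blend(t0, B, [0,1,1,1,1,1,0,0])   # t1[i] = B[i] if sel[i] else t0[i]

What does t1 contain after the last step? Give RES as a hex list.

→ t0 |17|49|af|93|ac|71|bd|7f|
→ t1 |17|4b|3f|e0|d2|49|bd|7f|

RES = [ 0x17  0x4b  0x3f  0xe0  0xd2  0x49  0xbd  0x7f ]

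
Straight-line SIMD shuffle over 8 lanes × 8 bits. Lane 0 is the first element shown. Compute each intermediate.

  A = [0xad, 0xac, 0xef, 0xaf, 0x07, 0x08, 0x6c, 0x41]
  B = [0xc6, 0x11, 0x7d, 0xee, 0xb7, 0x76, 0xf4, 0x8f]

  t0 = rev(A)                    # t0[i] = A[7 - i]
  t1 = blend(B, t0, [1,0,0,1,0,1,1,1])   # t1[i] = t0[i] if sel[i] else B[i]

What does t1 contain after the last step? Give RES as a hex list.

RES = [ 0x41  0x11  0x7d  0x07  0xb7  0xef  0xac  0xad ]

→ t0 |41|6c|08|07|af|ef|ac|ad|
→ t1 |41|11|7d|07|b7|ef|ac|ad|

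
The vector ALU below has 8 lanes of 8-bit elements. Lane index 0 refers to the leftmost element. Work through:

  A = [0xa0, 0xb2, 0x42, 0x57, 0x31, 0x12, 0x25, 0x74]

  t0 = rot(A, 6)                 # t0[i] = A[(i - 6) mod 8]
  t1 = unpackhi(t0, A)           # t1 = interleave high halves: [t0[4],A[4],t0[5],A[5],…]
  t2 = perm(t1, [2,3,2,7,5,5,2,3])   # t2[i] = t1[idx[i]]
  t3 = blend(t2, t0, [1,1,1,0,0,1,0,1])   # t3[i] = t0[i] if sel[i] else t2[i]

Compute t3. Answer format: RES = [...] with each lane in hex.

  t0: 42 57 31 12 25 74 a0 b2
  t1: 25 31 74 12 a0 25 b2 74
  t2: 74 12 74 74 25 25 74 12
  t3: 42 57 31 74 25 74 74 b2

RES = [0x42, 0x57, 0x31, 0x74, 0x25, 0x74, 0x74, 0xb2]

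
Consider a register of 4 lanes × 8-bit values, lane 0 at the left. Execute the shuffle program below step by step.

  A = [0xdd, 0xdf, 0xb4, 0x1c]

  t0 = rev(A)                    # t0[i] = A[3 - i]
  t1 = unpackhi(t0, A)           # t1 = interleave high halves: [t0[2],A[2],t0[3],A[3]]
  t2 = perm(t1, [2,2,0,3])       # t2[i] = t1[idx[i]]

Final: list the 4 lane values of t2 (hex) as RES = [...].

t0 = [0x1c, 0xb4, 0xdf, 0xdd]
t1 = [0xdf, 0xb4, 0xdd, 0x1c]
t2 = [0xdd, 0xdd, 0xdf, 0x1c]

RES = [ 0xdd  0xdd  0xdf  0x1c ]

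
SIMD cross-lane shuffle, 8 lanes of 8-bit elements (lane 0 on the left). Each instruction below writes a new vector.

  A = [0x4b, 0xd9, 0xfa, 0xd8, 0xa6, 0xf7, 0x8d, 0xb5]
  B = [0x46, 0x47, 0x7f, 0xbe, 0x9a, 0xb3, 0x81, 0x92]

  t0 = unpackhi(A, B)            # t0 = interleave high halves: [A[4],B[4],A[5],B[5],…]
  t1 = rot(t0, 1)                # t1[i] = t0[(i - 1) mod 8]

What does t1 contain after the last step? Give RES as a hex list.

RES = [ 0x92  0xa6  0x9a  0xf7  0xb3  0x8d  0x81  0xb5 ]

→ t0 |a6|9a|f7|b3|8d|81|b5|92|
→ t1 |92|a6|9a|f7|b3|8d|81|b5|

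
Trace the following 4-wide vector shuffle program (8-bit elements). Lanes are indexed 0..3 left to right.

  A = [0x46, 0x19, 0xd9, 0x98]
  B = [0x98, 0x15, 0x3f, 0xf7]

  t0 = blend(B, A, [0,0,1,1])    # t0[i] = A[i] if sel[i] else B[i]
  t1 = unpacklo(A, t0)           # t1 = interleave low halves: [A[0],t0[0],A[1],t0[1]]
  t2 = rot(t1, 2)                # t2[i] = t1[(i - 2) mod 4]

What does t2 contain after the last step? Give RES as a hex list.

  t0: 98 15 d9 98
  t1: 46 98 19 15
  t2: 19 15 46 98

RES = [0x19, 0x15, 0x46, 0x98]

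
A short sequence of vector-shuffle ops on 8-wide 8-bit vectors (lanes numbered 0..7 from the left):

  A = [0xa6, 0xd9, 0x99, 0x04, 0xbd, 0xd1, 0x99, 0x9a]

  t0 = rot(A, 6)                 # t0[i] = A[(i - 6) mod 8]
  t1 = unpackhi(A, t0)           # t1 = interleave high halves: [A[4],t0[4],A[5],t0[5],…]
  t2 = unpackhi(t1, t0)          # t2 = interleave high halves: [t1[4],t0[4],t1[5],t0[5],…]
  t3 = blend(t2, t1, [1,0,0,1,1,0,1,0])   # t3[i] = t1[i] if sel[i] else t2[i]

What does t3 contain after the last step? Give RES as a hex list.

RES = [ 0xbd  0x99  0xa6  0x9a  0x99  0xa6  0x9a  0xd9 ]

→ t0 |99|04|bd|d1|99|9a|a6|d9|
→ t1 |bd|99|d1|9a|99|a6|9a|d9|
→ t2 |99|99|a6|9a|9a|a6|d9|d9|
→ t3 |bd|99|a6|9a|99|a6|9a|d9|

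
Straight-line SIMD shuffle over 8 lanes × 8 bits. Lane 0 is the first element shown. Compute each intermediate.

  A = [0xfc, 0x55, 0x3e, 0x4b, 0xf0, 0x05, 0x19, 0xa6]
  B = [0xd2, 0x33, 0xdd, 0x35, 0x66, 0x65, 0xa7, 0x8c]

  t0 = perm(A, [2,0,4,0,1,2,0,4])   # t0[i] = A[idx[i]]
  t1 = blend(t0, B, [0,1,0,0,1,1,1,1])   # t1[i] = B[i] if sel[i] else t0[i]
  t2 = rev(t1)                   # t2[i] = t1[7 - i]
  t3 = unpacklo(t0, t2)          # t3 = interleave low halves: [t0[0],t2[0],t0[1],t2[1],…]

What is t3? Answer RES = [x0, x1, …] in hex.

t0 = [0x3e, 0xfc, 0xf0, 0xfc, 0x55, 0x3e, 0xfc, 0xf0]
t1 = [0x3e, 0x33, 0xf0, 0xfc, 0x66, 0x65, 0xa7, 0x8c]
t2 = [0x8c, 0xa7, 0x65, 0x66, 0xfc, 0xf0, 0x33, 0x3e]
t3 = [0x3e, 0x8c, 0xfc, 0xa7, 0xf0, 0x65, 0xfc, 0x66]

RES = [0x3e, 0x8c, 0xfc, 0xa7, 0xf0, 0x65, 0xfc, 0x66]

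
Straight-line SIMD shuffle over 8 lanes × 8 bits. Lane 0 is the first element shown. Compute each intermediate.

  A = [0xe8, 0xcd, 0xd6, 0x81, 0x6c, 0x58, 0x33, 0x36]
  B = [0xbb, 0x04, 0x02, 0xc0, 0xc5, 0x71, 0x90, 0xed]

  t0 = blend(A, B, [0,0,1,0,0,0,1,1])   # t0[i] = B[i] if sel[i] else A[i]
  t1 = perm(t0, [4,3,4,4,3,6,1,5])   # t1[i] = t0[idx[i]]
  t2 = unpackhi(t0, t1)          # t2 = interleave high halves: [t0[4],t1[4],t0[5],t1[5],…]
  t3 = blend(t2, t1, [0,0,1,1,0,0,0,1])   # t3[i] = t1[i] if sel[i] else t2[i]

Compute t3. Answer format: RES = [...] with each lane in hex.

RES = [ 0x6c  0x81  0x6c  0x6c  0x90  0xcd  0xed  0x58 ]

  t0: e8 cd 02 81 6c 58 90 ed
  t1: 6c 81 6c 6c 81 90 cd 58
  t2: 6c 81 58 90 90 cd ed 58
  t3: 6c 81 6c 6c 90 cd ed 58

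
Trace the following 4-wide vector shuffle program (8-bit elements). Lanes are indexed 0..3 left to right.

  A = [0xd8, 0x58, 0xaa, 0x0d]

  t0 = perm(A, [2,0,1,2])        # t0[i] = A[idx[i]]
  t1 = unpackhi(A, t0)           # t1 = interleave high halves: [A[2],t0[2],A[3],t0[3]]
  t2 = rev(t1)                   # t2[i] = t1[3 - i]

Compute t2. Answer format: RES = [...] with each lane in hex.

  t0: aa d8 58 aa
  t1: aa 58 0d aa
  t2: aa 0d 58 aa

RES = [ 0xaa  0x0d  0x58  0xaa ]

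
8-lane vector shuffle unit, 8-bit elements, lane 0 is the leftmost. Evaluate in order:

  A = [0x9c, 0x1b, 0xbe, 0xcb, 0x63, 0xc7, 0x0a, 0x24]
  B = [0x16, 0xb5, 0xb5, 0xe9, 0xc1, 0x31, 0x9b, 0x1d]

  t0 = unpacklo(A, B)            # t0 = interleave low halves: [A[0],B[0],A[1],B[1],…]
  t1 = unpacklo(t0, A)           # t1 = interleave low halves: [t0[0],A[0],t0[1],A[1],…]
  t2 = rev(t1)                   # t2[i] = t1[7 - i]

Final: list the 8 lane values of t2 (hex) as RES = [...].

RES = [0xcb, 0xb5, 0xbe, 0x1b, 0x1b, 0x16, 0x9c, 0x9c]

t0 = [0x9c, 0x16, 0x1b, 0xb5, 0xbe, 0xb5, 0xcb, 0xe9]
t1 = [0x9c, 0x9c, 0x16, 0x1b, 0x1b, 0xbe, 0xb5, 0xcb]
t2 = [0xcb, 0xb5, 0xbe, 0x1b, 0x1b, 0x16, 0x9c, 0x9c]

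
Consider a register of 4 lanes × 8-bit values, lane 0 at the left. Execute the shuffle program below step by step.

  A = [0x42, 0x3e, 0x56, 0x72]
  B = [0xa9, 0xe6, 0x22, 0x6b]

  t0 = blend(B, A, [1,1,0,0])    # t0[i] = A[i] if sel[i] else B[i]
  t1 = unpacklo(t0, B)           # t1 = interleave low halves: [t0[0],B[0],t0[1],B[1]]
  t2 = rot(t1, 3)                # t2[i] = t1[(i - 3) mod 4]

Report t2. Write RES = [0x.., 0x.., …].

RES = [ 0xa9  0x3e  0xe6  0x42 ]

→ t0 |42|3e|22|6b|
→ t1 |42|a9|3e|e6|
→ t2 |a9|3e|e6|42|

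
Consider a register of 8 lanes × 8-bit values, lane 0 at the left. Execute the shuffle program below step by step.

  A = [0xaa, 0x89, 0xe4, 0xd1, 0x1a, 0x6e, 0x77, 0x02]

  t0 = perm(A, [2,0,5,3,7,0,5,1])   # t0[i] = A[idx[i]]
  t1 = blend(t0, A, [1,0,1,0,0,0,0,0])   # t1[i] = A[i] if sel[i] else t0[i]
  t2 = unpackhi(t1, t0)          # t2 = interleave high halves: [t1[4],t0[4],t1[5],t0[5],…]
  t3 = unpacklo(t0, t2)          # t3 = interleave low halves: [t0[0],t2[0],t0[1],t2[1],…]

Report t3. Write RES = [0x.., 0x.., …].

RES = [ 0xe4  0x02  0xaa  0x02  0x6e  0xaa  0xd1  0xaa ]

t0 = [0xe4, 0xaa, 0x6e, 0xd1, 0x02, 0xaa, 0x6e, 0x89]
t1 = [0xaa, 0xaa, 0xe4, 0xd1, 0x02, 0xaa, 0x6e, 0x89]
t2 = [0x02, 0x02, 0xaa, 0xaa, 0x6e, 0x6e, 0x89, 0x89]
t3 = [0xe4, 0x02, 0xaa, 0x02, 0x6e, 0xaa, 0xd1, 0xaa]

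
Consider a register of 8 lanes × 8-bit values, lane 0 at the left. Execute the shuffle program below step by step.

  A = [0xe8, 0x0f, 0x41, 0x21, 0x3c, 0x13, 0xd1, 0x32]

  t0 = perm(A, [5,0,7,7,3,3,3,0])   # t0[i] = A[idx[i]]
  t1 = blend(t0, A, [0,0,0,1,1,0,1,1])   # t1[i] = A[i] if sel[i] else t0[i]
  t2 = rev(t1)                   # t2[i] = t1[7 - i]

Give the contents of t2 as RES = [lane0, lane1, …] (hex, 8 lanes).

  t0: 13 e8 32 32 21 21 21 e8
  t1: 13 e8 32 21 3c 21 d1 32
  t2: 32 d1 21 3c 21 32 e8 13

RES = [0x32, 0xd1, 0x21, 0x3c, 0x21, 0x32, 0xe8, 0x13]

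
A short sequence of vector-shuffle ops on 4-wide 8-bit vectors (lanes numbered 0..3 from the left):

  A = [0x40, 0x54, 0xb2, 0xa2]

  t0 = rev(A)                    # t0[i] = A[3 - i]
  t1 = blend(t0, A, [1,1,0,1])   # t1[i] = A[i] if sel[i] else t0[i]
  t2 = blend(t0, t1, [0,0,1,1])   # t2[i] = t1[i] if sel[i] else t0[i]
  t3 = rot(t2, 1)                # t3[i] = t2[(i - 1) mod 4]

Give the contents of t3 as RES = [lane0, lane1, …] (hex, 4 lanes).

t0 = [0xa2, 0xb2, 0x54, 0x40]
t1 = [0x40, 0x54, 0x54, 0xa2]
t2 = [0xa2, 0xb2, 0x54, 0xa2]
t3 = [0xa2, 0xa2, 0xb2, 0x54]

RES = [0xa2, 0xa2, 0xb2, 0x54]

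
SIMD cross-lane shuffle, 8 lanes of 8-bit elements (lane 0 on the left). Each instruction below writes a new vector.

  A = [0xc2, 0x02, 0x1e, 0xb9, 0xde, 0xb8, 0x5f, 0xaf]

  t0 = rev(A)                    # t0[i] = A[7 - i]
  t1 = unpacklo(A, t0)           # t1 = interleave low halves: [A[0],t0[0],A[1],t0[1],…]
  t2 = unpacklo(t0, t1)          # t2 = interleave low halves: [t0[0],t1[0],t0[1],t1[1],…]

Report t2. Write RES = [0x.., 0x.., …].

→ t0 |af|5f|b8|de|b9|1e|02|c2|
→ t1 |c2|af|02|5f|1e|b8|b9|de|
→ t2 |af|c2|5f|af|b8|02|de|5f|

RES = [ 0xaf  0xc2  0x5f  0xaf  0xb8  0x02  0xde  0x5f ]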